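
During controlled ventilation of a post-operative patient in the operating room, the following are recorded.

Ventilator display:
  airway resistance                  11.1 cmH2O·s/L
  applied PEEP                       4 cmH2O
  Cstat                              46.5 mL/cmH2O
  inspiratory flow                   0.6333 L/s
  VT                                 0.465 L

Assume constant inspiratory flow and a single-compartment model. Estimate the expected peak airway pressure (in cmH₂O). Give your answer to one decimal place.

21.0

Equation of motion (constant flow): PIP = Vt/C + R·V̇ + PEEP.
PIP = 465/46.5 + 11.1×0.6333 + 4 = 10.0 + 7.03 + 4 = 21.03 cmH2O.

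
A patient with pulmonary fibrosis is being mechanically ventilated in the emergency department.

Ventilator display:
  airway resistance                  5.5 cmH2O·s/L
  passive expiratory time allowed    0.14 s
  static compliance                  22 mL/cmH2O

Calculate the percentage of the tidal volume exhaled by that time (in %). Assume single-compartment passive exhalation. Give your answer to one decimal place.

τ = R × C = 5.5 × 22 mL/cmH2O = 5.5 × 0.022 L/cmH2O = 0.121 s.
Passive exhalation: V(t)/V₀ = e^(−t/τ) = e^(−0.14/0.121) = 0.3144.
Fraction exhaled = 1 − 0.3144 = 0.6856 → 68.56%.

68.6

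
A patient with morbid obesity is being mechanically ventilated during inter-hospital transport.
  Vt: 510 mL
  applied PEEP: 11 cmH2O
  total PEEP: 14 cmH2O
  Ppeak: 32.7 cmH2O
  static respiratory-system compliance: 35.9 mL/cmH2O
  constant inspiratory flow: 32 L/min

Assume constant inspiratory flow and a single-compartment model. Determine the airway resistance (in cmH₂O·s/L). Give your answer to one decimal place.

8.4

Flow: 32 L/min ÷ 60 = 0.5333 L/s.
Total PEEP = 14 cmH2O (set 11 + intrinsic 3); this is the baseline alveolar pressure.
Equation of motion (constant flow): PIP = Vt/C + R·V̇ + PEEP.
R·V̇ = PIP − Vt/C − PEEP = 32.7 − 510/35.9 − 14 = 32.7 − 14.206 − 14 = 4.494 cmH2O.
R = 4.494 / 0.5333 = 8.427 cmH2O·s/L.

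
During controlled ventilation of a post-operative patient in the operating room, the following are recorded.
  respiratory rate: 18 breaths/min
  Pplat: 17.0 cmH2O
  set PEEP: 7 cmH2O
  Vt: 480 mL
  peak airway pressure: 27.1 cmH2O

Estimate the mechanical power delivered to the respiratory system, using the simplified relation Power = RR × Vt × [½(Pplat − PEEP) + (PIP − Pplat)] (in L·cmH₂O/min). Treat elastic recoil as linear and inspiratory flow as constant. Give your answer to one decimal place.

Per-breath work = Vt × [½(Pplat−PEEP) + (PIP−Pplat)] = 0.480 × [0.5×10.0 + 10.1] = 0.480 × 15.1 = 7.248 L·cmH2O.
Power = 18 × 7.248 = 130.46 L·cmH2O/min.

130.5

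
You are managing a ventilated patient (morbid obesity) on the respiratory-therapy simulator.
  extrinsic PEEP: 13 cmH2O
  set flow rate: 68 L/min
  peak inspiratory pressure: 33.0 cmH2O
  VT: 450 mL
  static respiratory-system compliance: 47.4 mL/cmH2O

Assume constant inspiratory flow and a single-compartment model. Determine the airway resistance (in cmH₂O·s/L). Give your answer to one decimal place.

Flow: 68 L/min ÷ 60 = 1.1333 L/s.
Equation of motion (constant flow): PIP = Vt/C + R·V̇ + PEEP.
R·V̇ = PIP − Vt/C − PEEP = 33.0 − 450/47.4 − 13 = 33.0 − 9.494 − 13 = 10.506 cmH2O.
R = 10.506 / 1.1333 = 9.27 cmH2O·s/L.

9.3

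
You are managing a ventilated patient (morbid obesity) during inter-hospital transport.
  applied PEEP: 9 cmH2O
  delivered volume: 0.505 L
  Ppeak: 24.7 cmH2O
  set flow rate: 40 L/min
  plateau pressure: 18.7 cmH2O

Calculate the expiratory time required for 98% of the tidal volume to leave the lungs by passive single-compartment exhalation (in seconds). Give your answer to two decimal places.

Flow: 40 L/min ÷ 60 = 0.6667 L/s.
R = (PIP − Pplat)/V̇ = (24.7 − 18.7) / 0.6667 = 6.0/0.6667 = 9.0 cmH2O·s/L.
C = Vt/(Pplat − PEEP) = 505.0 / (18.7 − 9) = 505.0/9.7 = 52.062 mL/cmH2O.
τ = R × C = 9.0 × 0.05206 L/cmH2O = 0.4685 s.
t = −τ·ln(1 − 0.98) = −0.4685·ln(0.02) = 1.833 s.

1.83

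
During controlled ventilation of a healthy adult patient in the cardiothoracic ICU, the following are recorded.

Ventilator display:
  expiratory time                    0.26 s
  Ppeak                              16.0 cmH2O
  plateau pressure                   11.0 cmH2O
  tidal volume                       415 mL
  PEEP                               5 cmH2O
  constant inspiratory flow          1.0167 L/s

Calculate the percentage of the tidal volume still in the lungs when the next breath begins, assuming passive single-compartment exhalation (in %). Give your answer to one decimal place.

R = (PIP − Pplat)/V̇ = (16.0 − 11.0) / 1.0167 = 5.0/1.0167 = 4.918 cmH2O·s/L.
C = Vt/(Pplat − PEEP) = 415.0 / (11.0 − 5) = 415.0/6.0 = 69.167 mL/cmH2O.
τ = R × C = 4.918 × 0.06917 L/cmH2O = 0.3402 s.
Fraction remaining at end-expiration = e^(−Te/τ) = e^(−0.26/0.3402) = 0.4657 → 46.57%.

46.6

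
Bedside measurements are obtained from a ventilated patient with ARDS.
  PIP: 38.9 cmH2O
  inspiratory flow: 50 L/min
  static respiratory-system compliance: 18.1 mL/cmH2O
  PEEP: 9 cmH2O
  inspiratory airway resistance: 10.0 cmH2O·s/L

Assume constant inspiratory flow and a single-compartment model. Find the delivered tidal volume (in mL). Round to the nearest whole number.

Flow: 50 L/min ÷ 60 = 0.8333 L/s.
Equation of motion (constant flow): PIP = Vt/C + R·V̇ + PEEP.
Vt/C = PIP − R·V̇ − PEEP = 38.9 − 8.333 − 9 = 21.567 cmH2O.
Vt = C × 21.567 = 18.1 × 21.567 = 390.36 mL.

390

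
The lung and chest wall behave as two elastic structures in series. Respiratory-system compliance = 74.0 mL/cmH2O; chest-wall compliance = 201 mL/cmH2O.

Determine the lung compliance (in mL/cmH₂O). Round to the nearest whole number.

1/CL = 1/Crs − 1/Ccw.
1/CL = 1/74.0 − 1/201 = 0.008538.
CL = 117.12 mL/cmH2O.

117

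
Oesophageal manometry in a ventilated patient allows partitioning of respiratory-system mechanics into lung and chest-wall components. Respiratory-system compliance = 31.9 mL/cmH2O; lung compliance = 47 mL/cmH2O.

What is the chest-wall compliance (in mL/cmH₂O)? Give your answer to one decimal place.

99.3

1/Ccw = 1/Crs − 1/CL.
1/Ccw = 1/31.9 − 1/47 = 0.01007.
Ccw = 99.305 mL/cmH2O.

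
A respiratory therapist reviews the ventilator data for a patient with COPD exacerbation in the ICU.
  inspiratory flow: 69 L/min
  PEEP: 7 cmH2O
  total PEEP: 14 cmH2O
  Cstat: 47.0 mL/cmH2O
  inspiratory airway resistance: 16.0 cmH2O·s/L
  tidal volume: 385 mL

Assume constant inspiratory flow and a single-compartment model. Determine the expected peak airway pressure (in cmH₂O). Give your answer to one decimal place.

Flow: 69 L/min ÷ 60 = 1.15 L/s.
Total PEEP = 14 cmH2O (set 7 + intrinsic 7); this is the baseline alveolar pressure.
Equation of motion (constant flow): PIP = Vt/C + R·V̇ + PEEP.
PIP = 385/47.0 + 16.0×1.15 + 14 = 8.191 + 18.4 + 14 = 40.591 cmH2O.

40.6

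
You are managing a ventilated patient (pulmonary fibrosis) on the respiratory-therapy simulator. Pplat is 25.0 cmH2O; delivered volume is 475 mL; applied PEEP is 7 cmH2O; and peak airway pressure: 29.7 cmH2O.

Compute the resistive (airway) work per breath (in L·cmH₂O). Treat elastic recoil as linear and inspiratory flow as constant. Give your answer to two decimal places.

With constant inspiratory flow the resistive pressure is constant at PIP − Pplat = 29.7 − 25.0 = 4.7 cmH2O, so resistive work = 4.7 × 0.475 = 2.233 L·cmH2O.

2.23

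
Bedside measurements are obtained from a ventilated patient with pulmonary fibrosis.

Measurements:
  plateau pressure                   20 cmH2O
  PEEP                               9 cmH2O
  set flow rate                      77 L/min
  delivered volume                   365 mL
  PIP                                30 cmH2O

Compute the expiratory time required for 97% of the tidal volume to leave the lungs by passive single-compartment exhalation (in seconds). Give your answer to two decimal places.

0.91

Flow: 77 L/min ÷ 60 = 1.2833 L/s.
R = (PIP − Pplat)/V̇ = (30 − 20) / 1.2833 = 10.0/1.2833 = 7.792 cmH2O·s/L.
C = Vt/(Pplat − PEEP) = 365.0 / (20 − 9) = 365.0/11.0 = 33.182 mL/cmH2O.
τ = R × C = 7.792 × 0.03318 L/cmH2O = 0.2585 s.
t = −τ·ln(1 − 0.97) = −0.2585·ln(0.03) = 0.9064 s.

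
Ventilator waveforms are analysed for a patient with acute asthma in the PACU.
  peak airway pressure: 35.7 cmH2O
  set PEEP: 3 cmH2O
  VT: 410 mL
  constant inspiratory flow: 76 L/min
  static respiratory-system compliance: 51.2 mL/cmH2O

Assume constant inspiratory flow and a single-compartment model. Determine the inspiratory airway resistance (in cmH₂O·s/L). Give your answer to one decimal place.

Flow: 76 L/min ÷ 60 = 1.2667 L/s.
Equation of motion (constant flow): PIP = Vt/C + R·V̇ + PEEP.
R·V̇ = PIP − Vt/C − PEEP = 35.7 − 410/51.2 − 3 = 35.7 − 8.008 − 3 = 24.692 cmH2O.
R = 24.692 / 1.2667 = 19.493 cmH2O·s/L.

19.5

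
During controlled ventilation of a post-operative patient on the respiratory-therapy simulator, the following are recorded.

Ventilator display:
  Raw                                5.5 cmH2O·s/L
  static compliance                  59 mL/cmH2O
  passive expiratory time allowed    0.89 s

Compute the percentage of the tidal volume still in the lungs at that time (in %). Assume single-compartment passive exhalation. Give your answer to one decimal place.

6.4

τ = R × C = 5.5 × 59 mL/cmH2O = 5.5 × 0.059 L/cmH2O = 0.3245 s.
Passive exhalation: V(t)/V₀ = e^(−t/τ) = e^(−0.89/0.3245) = 0.0644.
Fraction remaining = 0.0644 → 6.44%.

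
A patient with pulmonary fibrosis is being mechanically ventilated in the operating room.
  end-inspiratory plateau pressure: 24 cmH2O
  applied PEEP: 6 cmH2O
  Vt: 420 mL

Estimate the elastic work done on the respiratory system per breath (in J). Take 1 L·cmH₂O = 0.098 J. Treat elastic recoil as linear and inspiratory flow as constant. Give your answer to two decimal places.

0.37

Elastic work ≈ ½ × (Pplat − PEEP) × Vt = 0.5 × (24 − 6) × 0.420 L = 0.5 × 18.0 × 0.420 = 3.78 L·cmH2O.
× 0.098 J/(L·cmH2O) → 0.3704 J.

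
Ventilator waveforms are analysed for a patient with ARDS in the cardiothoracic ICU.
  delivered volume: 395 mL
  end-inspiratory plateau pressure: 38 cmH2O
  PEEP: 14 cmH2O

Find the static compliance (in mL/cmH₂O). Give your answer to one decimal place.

16.5

Cstat = Vt / (Pplat − PEEP) = 395 / (38 − 14) = 395 / 24.0 = 16.458 mL/cmH2O.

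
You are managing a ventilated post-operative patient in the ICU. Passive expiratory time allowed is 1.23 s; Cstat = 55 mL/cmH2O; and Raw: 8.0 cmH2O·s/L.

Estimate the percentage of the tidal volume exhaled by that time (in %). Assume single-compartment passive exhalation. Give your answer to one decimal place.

93.9

τ = R × C = 8.0 × 55 mL/cmH2O = 8.0 × 0.055 L/cmH2O = 0.44 s.
Passive exhalation: V(t)/V₀ = e^(−t/τ) = e^(−1.23/0.44) = 0.06109.
Fraction exhaled = 1 − 0.06109 = 0.9389 → 93.89%.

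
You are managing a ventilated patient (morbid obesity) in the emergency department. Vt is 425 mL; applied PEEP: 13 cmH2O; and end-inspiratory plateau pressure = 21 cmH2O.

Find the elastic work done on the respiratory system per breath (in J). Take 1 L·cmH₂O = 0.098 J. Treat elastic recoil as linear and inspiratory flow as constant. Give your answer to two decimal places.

Elastic work ≈ ½ × (Pplat − PEEP) × Vt = 0.5 × (21 − 13) × 0.425 L = 0.5 × 8.0 × 0.425 = 1.7 L·cmH2O.
× 0.098 J/(L·cmH2O) → 0.1666 J.

0.17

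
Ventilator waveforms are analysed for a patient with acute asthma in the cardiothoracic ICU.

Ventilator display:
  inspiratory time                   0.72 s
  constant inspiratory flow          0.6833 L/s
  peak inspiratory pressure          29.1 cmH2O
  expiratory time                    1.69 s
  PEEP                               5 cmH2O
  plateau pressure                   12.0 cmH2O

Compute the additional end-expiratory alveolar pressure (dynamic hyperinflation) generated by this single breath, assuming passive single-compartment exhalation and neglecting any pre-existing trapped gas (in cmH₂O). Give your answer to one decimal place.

Vt = flow × Ti = 0.6833 L/s × 0.72 s × 1000 mL/L = 491.98 mL.
R = (PIP − Pplat)/V̇ = (29.1 − 12.0) / 0.6833 = 17.1/0.6833 = 25.026 cmH2O·s/L.
C = Vt/(Pplat − PEEP) = 491.98 / (12.0 − 5) = 491.98/7.0 = 70.283 mL/cmH2O.
τ = R × C = 25.026 × 0.07028 L/cmH2O = 1.759 s.
Fraction remaining = e^(−Te/τ) = e^(−1.69/1.759) = 0.3826; trapped volume = 491.98 × 0.3826 = 188.23 mL.
Additional alveolar pressure from trapping ≈ V_trapped / C = 188.23 / 70.283 = 2.678 cmH2O.

2.7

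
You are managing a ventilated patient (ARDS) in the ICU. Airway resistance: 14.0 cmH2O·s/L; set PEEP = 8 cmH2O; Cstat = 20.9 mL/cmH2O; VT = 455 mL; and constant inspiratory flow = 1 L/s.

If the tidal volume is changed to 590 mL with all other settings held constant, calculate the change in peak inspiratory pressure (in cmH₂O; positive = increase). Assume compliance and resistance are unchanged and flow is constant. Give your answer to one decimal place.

6.5

PIP = Vt/C + R·V̇ + PEEP (constant-flow equation of motion).
Only the elastic term changes: ΔPIP = ΔVt / C = (590 − 455) / 20.9 = 6.459 cmH2O.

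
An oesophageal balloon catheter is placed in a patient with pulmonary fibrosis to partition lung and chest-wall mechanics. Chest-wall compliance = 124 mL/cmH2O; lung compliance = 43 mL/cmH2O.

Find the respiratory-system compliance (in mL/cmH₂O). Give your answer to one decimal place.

Lung and chest wall are elastances in series: 1/Crs = 1/CL + 1/Ccw.
1/Crs = 1/43 + 1/124 = 0.03132.
Crs = 31.928 mL/cmH2O.

31.9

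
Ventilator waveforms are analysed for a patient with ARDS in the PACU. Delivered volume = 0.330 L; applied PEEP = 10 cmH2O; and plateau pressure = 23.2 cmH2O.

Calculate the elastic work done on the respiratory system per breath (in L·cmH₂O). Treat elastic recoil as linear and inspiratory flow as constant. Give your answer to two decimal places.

Elastic work ≈ ½ × (Pplat − PEEP) × Vt = 0.5 × (23.2 − 10) × 0.330 L = 0.5 × 13.2 × 0.330 = 2.178 L·cmH2O.

2.18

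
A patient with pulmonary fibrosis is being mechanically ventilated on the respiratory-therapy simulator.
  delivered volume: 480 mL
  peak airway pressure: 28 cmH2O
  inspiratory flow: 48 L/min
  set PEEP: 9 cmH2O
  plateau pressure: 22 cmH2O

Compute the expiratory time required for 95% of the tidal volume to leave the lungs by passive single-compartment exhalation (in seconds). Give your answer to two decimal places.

0.83

Flow: 48 L/min ÷ 60 = 0.8 L/s.
R = (PIP − Pplat)/V̇ = (28 − 22) / 0.8 = 6.0/0.8 = 7.5 cmH2O·s/L.
C = Vt/(Pplat − PEEP) = 480.0 / (22 − 9) = 480.0/13.0 = 36.923 mL/cmH2O.
τ = R × C = 7.5 × 0.03692 L/cmH2O = 0.2769 s.
t = −τ·ln(1 − 0.95) = −0.2769·ln(0.05) = 0.8295 s.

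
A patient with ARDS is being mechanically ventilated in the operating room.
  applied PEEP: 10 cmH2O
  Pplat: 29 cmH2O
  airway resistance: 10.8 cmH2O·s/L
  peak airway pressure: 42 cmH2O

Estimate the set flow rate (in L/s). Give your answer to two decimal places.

1.20

flow = (PIP − Pplat) / Raw = 13.0 / 10.8 = 1.204 L/s.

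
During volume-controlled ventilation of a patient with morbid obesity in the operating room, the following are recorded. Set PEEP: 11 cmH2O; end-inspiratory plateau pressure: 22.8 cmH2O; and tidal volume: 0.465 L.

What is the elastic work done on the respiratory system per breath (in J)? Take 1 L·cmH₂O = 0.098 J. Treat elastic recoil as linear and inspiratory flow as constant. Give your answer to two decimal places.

0.27

Elastic work ≈ ½ × (Pplat − PEEP) × Vt = 0.5 × (22.8 − 11) × 0.465 L = 0.5 × 11.8 × 0.465 = 2.744 L·cmH2O.
× 0.098 J/(L·cmH2O) → 0.2689 J.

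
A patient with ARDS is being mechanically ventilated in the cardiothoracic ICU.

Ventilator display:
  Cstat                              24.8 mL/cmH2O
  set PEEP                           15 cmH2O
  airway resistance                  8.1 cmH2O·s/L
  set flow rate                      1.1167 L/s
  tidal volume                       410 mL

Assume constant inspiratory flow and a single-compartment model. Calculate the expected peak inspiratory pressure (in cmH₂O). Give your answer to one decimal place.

Equation of motion (constant flow): PIP = Vt/C + R·V̇ + PEEP.
PIP = 410/24.8 + 8.1×1.1167 + 15 = 16.532 + 9.045 + 15 = 40.577 cmH2O.

40.6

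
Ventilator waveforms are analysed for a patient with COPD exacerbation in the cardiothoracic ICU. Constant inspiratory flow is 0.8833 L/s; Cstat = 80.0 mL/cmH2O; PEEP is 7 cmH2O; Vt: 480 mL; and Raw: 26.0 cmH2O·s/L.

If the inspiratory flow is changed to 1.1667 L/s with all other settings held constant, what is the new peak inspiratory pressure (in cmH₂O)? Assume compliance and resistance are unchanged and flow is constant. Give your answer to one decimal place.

43.3

PIP = Vt/C + R·V̇ + PEEP (constant-flow equation of motion).
Only the resistive term changes: ΔPIP = R × ΔV̇ = 26.0 × (1.1667 − 0.8833) = 26.0 × 0.2834 = 7.368 cmH2O.
Original PIP = 480/80.0 + 26.0×0.8833 + 7 = 35.966 cmH2O; new PIP = 35.966 + (7.368) = 43.334 cmH2O.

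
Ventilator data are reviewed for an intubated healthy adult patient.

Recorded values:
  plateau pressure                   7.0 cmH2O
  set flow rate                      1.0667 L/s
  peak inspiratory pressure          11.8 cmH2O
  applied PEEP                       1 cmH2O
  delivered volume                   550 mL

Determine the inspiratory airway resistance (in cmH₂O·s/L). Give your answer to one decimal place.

Raw = (PIP − Pplat) / flow = (11.8 − 7.0) / 1.0667 = 4.8 / 1.0667 = 4.5 cmH2O·s/L.

4.5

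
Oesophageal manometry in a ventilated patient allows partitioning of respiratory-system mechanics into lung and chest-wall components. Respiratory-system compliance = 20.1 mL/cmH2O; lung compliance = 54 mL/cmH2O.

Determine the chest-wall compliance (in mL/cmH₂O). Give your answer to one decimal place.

32.0

1/Ccw = 1/Crs − 1/CL.
1/Ccw = 1/20.1 − 1/54 = 0.03123.
Ccw = 32.02 mL/cmH2O.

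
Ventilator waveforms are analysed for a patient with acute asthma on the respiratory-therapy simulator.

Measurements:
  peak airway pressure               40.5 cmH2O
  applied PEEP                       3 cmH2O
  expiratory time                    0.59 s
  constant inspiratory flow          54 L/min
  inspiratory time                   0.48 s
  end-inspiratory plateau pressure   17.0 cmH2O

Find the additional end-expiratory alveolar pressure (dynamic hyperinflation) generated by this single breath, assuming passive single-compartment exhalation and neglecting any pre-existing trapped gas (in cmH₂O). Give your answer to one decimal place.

6.7

Flow: 54 L/min ÷ 60 = 0.9 L/s.
Vt = flow × Ti = 0.9 L/s × 0.48 s × 1000 mL/L = 432.0 mL.
R = (PIP − Pplat)/V̇ = (40.5 − 17.0) / 0.9 = 23.5/0.9 = 26.111 cmH2O·s/L.
C = Vt/(Pplat − PEEP) = 432.0 / (17.0 − 3) = 432.0/14.0 = 30.857 mL/cmH2O.
τ = R × C = 26.111 × 0.03086 L/cmH2O = 0.8058 s.
Fraction remaining = e^(−Te/τ) = e^(−0.59/0.8058) = 0.4809; trapped volume = 432.0 × 0.4809 = 207.75 mL.
Additional alveolar pressure from trapping ≈ V_trapped / C = 207.75 / 30.857 = 6.733 cmH2O.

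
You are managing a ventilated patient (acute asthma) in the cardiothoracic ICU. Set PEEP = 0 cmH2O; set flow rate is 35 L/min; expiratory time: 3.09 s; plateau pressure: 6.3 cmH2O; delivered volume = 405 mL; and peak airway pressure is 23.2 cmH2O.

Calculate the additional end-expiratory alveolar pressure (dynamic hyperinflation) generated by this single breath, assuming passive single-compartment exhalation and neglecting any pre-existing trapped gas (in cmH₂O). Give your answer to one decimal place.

1.2

Flow: 35 L/min ÷ 60 = 0.5833 L/s.
R = (PIP − Pplat)/V̇ = (23.2 − 6.3) / 0.5833 = 16.9/0.5833 = 28.973 cmH2O·s/L.
C = Vt/(Pplat − PEEP) = 405.0 / (6.3 − 0) = 405.0/6.3 = 64.286 mL/cmH2O.
τ = R × C = 28.973 × 0.06429 L/cmH2O = 1.863 s.
Fraction remaining = e^(−Te/τ) = e^(−3.09/1.863) = 0.1904; trapped volume = 405.0 × 0.1904 = 77.112 mL.
Additional alveolar pressure from trapping ≈ V_trapped / C = 77.112 / 64.286 = 1.2 cmH2O.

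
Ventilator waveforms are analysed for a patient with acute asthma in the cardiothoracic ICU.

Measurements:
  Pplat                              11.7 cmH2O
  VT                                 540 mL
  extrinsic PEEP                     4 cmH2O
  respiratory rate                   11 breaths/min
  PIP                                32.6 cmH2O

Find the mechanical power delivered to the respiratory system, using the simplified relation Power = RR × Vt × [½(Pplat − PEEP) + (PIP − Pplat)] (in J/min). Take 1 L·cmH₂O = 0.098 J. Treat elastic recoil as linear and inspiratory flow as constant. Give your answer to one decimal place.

Per-breath work = Vt × [½(Pplat−PEEP) + (PIP−Pplat)] = 0.540 × [0.5×7.7 + 20.9] = 0.540 × 24.75 = 13.365 L·cmH2O.
Power = 11 × 13.365 = 147.02 L·cmH2O/min.
× 0.098 J/(L·cmH2O) → 14.408 J/min.

14.4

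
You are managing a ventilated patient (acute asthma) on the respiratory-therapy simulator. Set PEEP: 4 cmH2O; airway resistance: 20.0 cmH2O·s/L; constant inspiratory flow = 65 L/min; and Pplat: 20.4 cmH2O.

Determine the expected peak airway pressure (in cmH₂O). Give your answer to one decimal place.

Flow: 65 L/min ÷ 60 = 1.0833 L/s.
PIP = Pplat + Raw × flow = 20.4 + 20.0 × 1.0833 = 20.4 + 21.666 = 42.066 cmH2O.

42.1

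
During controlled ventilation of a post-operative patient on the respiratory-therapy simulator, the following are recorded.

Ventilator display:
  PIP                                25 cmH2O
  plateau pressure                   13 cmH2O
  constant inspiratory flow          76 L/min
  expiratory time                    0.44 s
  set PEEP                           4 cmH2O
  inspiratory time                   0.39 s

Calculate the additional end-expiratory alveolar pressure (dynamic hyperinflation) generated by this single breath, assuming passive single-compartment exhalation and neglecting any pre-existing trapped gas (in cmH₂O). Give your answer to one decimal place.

Flow: 76 L/min ÷ 60 = 1.2667 L/s.
Vt = flow × Ti = 1.2667 L/s × 0.39 s × 1000 mL/L = 494.01 mL.
R = (PIP − Pplat)/V̇ = (25 − 13) / 1.2667 = 12.0/1.2667 = 9.473 cmH2O·s/L.
C = Vt/(Pplat − PEEP) = 494.01 / (13 − 4) = 494.01/9.0 = 54.89 mL/cmH2O.
τ = R × C = 9.473 × 0.05489 L/cmH2O = 0.52 s.
Fraction remaining = e^(−Te/τ) = e^(−0.44/0.52) = 0.4291; trapped volume = 494.01 × 0.4291 = 211.98 mL.
Additional alveolar pressure from trapping ≈ V_trapped / C = 211.98 / 54.89 = 3.862 cmH2O.

3.9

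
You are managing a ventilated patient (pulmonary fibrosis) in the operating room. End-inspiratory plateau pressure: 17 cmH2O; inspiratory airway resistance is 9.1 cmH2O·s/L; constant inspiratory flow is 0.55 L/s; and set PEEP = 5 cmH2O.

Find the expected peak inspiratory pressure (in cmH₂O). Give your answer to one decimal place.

22.0

PIP = Pplat + Raw × flow = 17 + 9.1 × 0.55 = 17 + 5.005 = 22.005 cmH2O.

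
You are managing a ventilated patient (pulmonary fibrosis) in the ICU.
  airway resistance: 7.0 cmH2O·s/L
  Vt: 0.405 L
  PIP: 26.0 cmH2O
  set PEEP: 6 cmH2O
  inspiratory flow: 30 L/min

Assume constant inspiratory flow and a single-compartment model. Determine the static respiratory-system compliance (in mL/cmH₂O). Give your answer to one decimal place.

Flow: 30 L/min ÷ 60 = 0.5 L/s.
Equation of motion (constant flow): PIP = Vt/C + R·V̇ + PEEP.
Vt/C = PIP − R·V̇ − PEEP = 26.0 − 7.0×0.5 − 6 = 26.0 − 3.5 − 6 = 16.5 cmH2O.
C = Vt / 16.5 = 405 / 16.5 = 24.545 mL/cmH2O.

24.5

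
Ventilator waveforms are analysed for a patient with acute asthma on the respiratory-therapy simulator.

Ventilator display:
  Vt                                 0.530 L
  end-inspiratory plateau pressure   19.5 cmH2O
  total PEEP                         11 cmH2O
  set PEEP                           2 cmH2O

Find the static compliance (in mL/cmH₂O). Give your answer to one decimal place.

62.4

End-expiratory occlusion gives total PEEP = 11 cmH2O (intrinsic PEEP = 11 − 2 = 9). Use total PEEP for the elastic gradient.
Cstat = Vt / (Pplat − PEEPtotal) = 530 / (19.5 − 11) = 530 / 8.5 = 62.353 mL/cmH2O.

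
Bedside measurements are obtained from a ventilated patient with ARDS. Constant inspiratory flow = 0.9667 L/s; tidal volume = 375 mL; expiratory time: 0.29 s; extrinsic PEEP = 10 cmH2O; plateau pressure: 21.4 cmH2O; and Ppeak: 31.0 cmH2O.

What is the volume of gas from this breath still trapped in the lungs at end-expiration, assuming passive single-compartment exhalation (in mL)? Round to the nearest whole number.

R = (PIP − Pplat)/V̇ = (31.0 − 21.4) / 0.9667 = 9.6/0.9667 = 9.931 cmH2O·s/L.
C = Vt/(Pplat − PEEP) = 375.0 / (21.4 − 10) = 375.0/11.4 = 32.895 mL/cmH2O.
τ = R × C = 9.931 × 0.0329 L/cmH2O = 0.3267 s.
Fraction remaining = e^(−Te/τ) = e^(−0.29/0.3267) = 0.4116.
Trapped volume = 375.0 × 0.4116 = 154.35 mL.

154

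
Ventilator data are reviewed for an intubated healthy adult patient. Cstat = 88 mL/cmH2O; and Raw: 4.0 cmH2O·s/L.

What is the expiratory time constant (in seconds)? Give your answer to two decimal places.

τ = R × C = 4.0 × 88 mL/cmH2O = 4.0 × 0.088 L/cmH2O = 0.352 s.

0.35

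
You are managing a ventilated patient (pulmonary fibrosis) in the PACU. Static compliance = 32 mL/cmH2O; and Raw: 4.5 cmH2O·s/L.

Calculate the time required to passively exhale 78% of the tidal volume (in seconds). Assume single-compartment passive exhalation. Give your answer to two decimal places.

0.22

τ = R × C = 4.5 × 32 mL/cmH2O = 4.5 × 0.032 L/cmH2O = 0.144 s.
Exhaled fraction f = 1 − e^(−t/τ) → t = −τ·ln(1 − f) = −0.144·ln(0.22) = 0.218 s.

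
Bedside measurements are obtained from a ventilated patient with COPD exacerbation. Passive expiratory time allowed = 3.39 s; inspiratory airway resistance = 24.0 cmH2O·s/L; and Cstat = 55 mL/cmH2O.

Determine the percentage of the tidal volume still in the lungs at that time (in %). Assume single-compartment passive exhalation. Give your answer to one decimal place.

7.7

τ = R × C = 24.0 × 55 mL/cmH2O = 24.0 × 0.055 L/cmH2O = 1.32 s.
Passive exhalation: V(t)/V₀ = e^(−t/τ) = e^(−3.39/1.32) = 0.07667.
Fraction remaining = 0.07667 → 7.667%.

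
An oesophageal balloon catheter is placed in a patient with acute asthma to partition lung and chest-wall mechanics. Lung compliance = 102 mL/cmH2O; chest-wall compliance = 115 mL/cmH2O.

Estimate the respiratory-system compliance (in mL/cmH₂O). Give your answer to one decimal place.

54.1

Lung and chest wall are elastances in series: 1/Crs = 1/CL + 1/Ccw.
1/Crs = 1/102 + 1/115 = 0.0185.
Crs = 54.054 mL/cmH2O.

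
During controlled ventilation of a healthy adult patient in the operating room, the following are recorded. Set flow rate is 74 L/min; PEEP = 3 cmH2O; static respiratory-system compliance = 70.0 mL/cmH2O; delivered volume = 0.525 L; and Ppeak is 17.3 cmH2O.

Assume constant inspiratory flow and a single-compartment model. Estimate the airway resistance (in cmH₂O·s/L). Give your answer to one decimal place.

Flow: 74 L/min ÷ 60 = 1.2333 L/s.
Equation of motion (constant flow): PIP = Vt/C + R·V̇ + PEEP.
R·V̇ = PIP − Vt/C − PEEP = 17.3 − 525/70.0 − 3 = 17.3 − 7.5 − 3 = 6.8 cmH2O.
R = 6.8 / 1.2333 = 5.514 cmH2O·s/L.

5.5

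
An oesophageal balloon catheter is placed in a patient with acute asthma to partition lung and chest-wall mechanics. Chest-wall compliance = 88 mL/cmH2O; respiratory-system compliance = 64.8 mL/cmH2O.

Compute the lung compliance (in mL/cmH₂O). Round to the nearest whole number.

246

1/CL = 1/Crs − 1/Ccw.
1/CL = 1/64.8 − 1/88 = 0.004068.
CL = 245.82 mL/cmH2O.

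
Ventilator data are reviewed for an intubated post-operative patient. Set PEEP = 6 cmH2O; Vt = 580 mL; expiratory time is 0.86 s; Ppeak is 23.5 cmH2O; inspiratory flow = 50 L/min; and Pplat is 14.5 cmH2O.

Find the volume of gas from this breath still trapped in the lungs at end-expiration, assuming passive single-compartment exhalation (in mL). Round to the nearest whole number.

181

Flow: 50 L/min ÷ 60 = 0.8333 L/s.
R = (PIP − Pplat)/V̇ = (23.5 − 14.5) / 0.8333 = 9.0/0.8333 = 10.8 cmH2O·s/L.
C = Vt/(Pplat − PEEP) = 580.0 / (14.5 − 6) = 580.0/8.5 = 68.235 mL/cmH2O.
τ = R × C = 10.8 × 0.06824 L/cmH2O = 0.737 s.
Fraction remaining = e^(−Te/τ) = e^(−0.86/0.737) = 0.3113.
Trapped volume = 580.0 × 0.3113 = 180.55 mL.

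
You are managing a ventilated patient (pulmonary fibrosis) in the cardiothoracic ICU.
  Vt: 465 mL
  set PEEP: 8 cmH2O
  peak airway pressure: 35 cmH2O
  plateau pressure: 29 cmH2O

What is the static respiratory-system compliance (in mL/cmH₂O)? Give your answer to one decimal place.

22.1

Cstat = Vt / (Pplat − PEEP) = 465 / (29 − 8) = 465 / 21.0 = 22.143 mL/cmH2O.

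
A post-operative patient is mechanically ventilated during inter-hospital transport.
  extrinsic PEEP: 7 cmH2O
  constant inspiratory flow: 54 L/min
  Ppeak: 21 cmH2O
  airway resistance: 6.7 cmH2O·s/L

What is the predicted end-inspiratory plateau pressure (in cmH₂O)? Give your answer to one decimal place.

Flow: 54 L/min ÷ 60 = 0.9 L/s.
Pplat = PIP − Raw × flow = 21 − 6.7 × 0.9 = 21 − 6.03 = 14.97 cmH2O.

15.0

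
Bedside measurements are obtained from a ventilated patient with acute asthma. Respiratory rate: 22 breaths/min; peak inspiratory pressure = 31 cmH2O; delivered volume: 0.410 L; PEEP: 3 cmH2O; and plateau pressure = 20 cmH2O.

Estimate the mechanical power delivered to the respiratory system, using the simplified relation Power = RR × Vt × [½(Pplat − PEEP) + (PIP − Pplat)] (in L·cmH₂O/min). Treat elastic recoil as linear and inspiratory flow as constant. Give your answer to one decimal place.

175.9

Per-breath work = Vt × [½(Pplat−PEEP) + (PIP−Pplat)] = 0.410 × [0.5×17.0 + 11.0] = 0.410 × 19.5 = 7.995 L·cmH2O.
Power = 22 × 7.995 = 175.89 L·cmH2O/min.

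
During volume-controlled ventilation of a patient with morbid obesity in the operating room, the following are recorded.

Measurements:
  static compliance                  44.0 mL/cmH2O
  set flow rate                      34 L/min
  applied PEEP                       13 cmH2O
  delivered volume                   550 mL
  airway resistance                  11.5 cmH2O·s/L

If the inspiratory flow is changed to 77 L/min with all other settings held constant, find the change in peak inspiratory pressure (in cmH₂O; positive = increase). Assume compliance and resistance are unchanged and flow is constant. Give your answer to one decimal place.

8.2

Flow: 34 L/min ÷ 60 = 0.5667 L/s.
New flow: 77 L/min ÷ 60 = 1.2833 L/s.
PIP = Vt/C + R·V̇ + PEEP (constant-flow equation of motion).
Only the resistive term changes: ΔPIP = R × ΔV̇ = 11.5 × (1.2833 − 0.5667) = 11.5 × 0.7166 = 8.241 cmH2O.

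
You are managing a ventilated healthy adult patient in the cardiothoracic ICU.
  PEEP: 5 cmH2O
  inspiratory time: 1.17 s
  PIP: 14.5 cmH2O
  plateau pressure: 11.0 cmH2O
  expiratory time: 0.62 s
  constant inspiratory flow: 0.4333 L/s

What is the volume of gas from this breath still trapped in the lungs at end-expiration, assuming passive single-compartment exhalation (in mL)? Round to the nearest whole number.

204

Vt = flow × Ti = 0.4333 L/s × 1.17 s × 1000 mL/L = 506.96 mL.
R = (PIP − Pplat)/V̇ = (14.5 − 11.0) / 0.4333 = 3.5/0.4333 = 8.078 cmH2O·s/L.
C = Vt/(Pplat − PEEP) = 506.96 / (11.0 − 5) = 506.96/6.0 = 84.493 mL/cmH2O.
τ = R × C = 8.078 × 0.08449 L/cmH2O = 0.6825 s.
Fraction remaining = e^(−Te/τ) = e^(−0.62/0.6825) = 0.4032.
Trapped volume = 506.96 × 0.4032 = 204.41 mL.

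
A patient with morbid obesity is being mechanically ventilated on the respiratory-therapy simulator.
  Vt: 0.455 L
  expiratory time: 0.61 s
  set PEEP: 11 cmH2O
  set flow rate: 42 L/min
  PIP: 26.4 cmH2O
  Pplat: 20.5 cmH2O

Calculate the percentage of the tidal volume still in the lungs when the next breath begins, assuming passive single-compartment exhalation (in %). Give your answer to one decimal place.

22.1

Flow: 42 L/min ÷ 60 = 0.7 L/s.
R = (PIP − Pplat)/V̇ = (26.4 − 20.5) / 0.7 = 5.9/0.7 = 8.429 cmH2O·s/L.
C = Vt/(Pplat − PEEP) = 455.0 / (20.5 − 11) = 455.0/9.5 = 47.895 mL/cmH2O.
τ = R × C = 8.429 × 0.0479 L/cmH2O = 0.4037 s.
Fraction remaining at end-expiration = e^(−Te/τ) = e^(−0.61/0.4037) = 0.2207 → 22.07%.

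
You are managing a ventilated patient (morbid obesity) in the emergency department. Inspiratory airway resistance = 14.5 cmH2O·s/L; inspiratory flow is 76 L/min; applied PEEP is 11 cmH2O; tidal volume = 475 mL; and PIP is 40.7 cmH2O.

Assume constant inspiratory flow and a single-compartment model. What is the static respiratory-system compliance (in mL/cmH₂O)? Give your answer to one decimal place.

41.9

Flow: 76 L/min ÷ 60 = 1.2667 L/s.
Equation of motion (constant flow): PIP = Vt/C + R·V̇ + PEEP.
Vt/C = PIP − R·V̇ − PEEP = 40.7 − 14.5×1.2667 − 11 = 40.7 − 18.367 − 11 = 11.333 cmH2O.
C = Vt / 11.333 = 475 / 11.333 = 41.913 mL/cmH2O.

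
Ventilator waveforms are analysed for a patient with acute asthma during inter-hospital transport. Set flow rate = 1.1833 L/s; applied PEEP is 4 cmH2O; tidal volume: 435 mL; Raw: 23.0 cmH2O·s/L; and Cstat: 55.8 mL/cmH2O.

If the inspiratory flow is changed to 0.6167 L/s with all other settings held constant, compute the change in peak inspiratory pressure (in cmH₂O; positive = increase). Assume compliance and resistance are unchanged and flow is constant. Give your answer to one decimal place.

-13.0

PIP = Vt/C + R·V̇ + PEEP (constant-flow equation of motion).
Only the resistive term changes: ΔPIP = R × ΔV̇ = 23.0 × (0.6167 − 1.1833) = 23.0 × -0.5666 = -13.032 cmH2O.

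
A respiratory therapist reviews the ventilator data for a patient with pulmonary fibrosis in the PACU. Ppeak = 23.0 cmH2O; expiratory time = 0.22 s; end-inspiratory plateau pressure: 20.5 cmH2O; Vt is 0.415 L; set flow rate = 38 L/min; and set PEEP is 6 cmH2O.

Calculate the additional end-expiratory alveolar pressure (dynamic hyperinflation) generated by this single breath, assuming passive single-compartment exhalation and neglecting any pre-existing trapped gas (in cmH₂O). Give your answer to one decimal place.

Flow: 38 L/min ÷ 60 = 0.6333 L/s.
R = (PIP − Pplat)/V̇ = (23.0 − 20.5) / 0.6333 = 2.5/0.6333 = 3.948 cmH2O·s/L.
C = Vt/(Pplat − PEEP) = 415.0 / (20.5 − 6) = 415.0/14.5 = 28.621 mL/cmH2O.
τ = R × C = 3.948 × 0.02862 L/cmH2O = 0.113 s.
Fraction remaining = e^(−Te/τ) = e^(−0.22/0.113) = 0.1427; trapped volume = 415.0 × 0.1427 = 59.221 mL.
Additional alveolar pressure from trapping ≈ V_trapped / C = 59.221 / 28.621 = 2.069 cmH2O.

2.1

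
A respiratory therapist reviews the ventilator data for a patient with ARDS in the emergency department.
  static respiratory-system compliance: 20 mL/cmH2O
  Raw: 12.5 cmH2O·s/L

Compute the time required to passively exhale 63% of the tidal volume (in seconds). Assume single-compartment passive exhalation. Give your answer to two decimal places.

τ = R × C = 12.5 × 20 mL/cmH2O = 12.5 × 0.020 L/cmH2O = 0.25 s.
Exhaled fraction f = 1 − e^(−t/τ) → t = −τ·ln(1 − f) = −0.25·ln(0.37) = 0.2486 s.

0.25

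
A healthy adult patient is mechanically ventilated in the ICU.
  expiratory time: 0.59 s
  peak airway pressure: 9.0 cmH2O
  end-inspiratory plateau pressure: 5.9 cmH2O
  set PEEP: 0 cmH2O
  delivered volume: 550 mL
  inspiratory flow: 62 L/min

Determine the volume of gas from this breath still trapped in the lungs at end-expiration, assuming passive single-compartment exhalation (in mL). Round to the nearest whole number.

67

Flow: 62 L/min ÷ 60 = 1.0333 L/s.
R = (PIP − Pplat)/V̇ = (9.0 − 5.9) / 1.0333 = 3.1/1.0333 = 3.0 cmH2O·s/L.
C = Vt/(Pplat − PEEP) = 550.0 / (5.9 − 0) = 550.0/5.9 = 93.22 mL/cmH2O.
τ = R × C = 3.0 × 0.09322 L/cmH2O = 0.2797 s.
Fraction remaining = e^(−Te/τ) = e^(−0.59/0.2797) = 0.1213.
Trapped volume = 550.0 × 0.1213 = 66.715 mL.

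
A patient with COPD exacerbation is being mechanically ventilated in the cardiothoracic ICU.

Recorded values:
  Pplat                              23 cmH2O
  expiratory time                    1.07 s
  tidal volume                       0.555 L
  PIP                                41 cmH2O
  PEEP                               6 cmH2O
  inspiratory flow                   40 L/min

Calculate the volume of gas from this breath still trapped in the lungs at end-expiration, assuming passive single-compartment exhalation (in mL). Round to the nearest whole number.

Flow: 40 L/min ÷ 60 = 0.6667 L/s.
R = (PIP − Pplat)/V̇ = (41 − 23) / 0.6667 = 18.0/0.6667 = 26.999 cmH2O·s/L.
C = Vt/(Pplat − PEEP) = 555.0 / (23 − 6) = 555.0/17.0 = 32.647 mL/cmH2O.
τ = R × C = 26.999 × 0.03265 L/cmH2O = 0.8815 s.
Fraction remaining = e^(−Te/τ) = e^(−1.07/0.8815) = 0.2971.
Trapped volume = 555.0 × 0.2971 = 164.89 mL.

165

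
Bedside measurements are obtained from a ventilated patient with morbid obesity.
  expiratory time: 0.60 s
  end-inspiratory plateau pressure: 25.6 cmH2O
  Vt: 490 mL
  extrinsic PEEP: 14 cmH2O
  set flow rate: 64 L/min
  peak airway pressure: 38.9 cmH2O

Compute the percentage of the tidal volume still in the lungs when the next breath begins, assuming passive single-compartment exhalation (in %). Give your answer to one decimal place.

32.0

Flow: 64 L/min ÷ 60 = 1.0667 L/s.
R = (PIP − Pplat)/V̇ = (38.9 − 25.6) / 1.0667 = 13.3/1.0667 = 12.468 cmH2O·s/L.
C = Vt/(Pplat − PEEP) = 490.0 / (25.6 − 14) = 490.0/11.6 = 42.241 mL/cmH2O.
τ = R × C = 12.468 × 0.04224 L/cmH2O = 0.5266 s.
Fraction remaining at end-expiration = e^(−Te/τ) = e^(−0.60/0.5266) = 0.32 → 32.0%.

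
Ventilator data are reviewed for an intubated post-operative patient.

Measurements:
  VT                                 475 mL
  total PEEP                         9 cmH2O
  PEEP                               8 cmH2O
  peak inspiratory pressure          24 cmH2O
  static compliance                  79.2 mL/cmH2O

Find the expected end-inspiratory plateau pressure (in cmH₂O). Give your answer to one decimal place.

End-expiratory occlusion gives total PEEP = 9 cmH2O (intrinsic PEEP = 9 − 8 = 1). Use total PEEP for the elastic gradient.
Pplat = PEEPtotal + Vt / Cstat = 9 + 475 / 79.2 = 9 + 5.997 = 14.997 cmH2O.

15.0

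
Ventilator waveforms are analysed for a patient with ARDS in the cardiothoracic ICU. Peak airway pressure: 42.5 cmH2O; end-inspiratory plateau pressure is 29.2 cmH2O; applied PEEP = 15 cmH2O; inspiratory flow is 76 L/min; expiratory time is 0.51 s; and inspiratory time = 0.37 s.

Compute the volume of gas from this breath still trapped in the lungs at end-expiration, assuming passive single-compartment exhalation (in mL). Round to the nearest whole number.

108

Flow: 76 L/min ÷ 60 = 1.2667 L/s.
Vt = flow × Ti = 1.2667 L/s × 0.37 s × 1000 mL/L = 468.68 mL.
R = (PIP − Pplat)/V̇ = (42.5 − 29.2) / 1.2667 = 13.3/1.2667 = 10.5 cmH2O·s/L.
C = Vt/(Pplat − PEEP) = 468.68 / (29.2 − 15) = 468.68/14.2 = 33.006 mL/cmH2O.
τ = R × C = 10.5 × 0.03301 L/cmH2O = 0.3466 s.
Fraction remaining = e^(−Te/τ) = e^(−0.51/0.3466) = 0.2296.
Trapped volume = 468.68 × 0.2296 = 107.61 mL.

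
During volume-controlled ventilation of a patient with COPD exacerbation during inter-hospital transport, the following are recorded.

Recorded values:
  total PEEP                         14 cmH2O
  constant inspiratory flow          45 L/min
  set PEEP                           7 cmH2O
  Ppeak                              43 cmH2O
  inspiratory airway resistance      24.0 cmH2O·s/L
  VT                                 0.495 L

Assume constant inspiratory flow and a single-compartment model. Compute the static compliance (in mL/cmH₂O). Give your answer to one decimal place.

Flow: 45 L/min ÷ 60 = 0.75 L/s.
Total PEEP = 14 cmH2O (set 7 + intrinsic 7); this is the baseline alveolar pressure.
Equation of motion (constant flow): PIP = Vt/C + R·V̇ + PEEP.
Vt/C = PIP − R·V̇ − PEEP = 43 − 24.0×0.75 − 14 = 43 − 18.0 − 14 = 11.0 cmH2O.
C = Vt / 11.0 = 495 / 11.0 = 45.0 mL/cmH2O.

45.0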